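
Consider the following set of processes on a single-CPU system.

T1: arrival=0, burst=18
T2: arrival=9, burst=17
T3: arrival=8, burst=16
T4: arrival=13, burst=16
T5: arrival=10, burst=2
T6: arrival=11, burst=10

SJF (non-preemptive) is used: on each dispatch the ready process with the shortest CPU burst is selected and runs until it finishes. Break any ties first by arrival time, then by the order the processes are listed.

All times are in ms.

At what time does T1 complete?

Gantt: | T1 0-18 | T5 18-20 | T6 20-30 | T3 30-46 | T4 46-62 | T2 62-79 |
Completion: T1=18  T2=79  T3=46  T4=62  T5=20  T6=30
Turnaround (C−A): T1=18  T2=70  T3=38  T4=49  T5=10  T6=19

18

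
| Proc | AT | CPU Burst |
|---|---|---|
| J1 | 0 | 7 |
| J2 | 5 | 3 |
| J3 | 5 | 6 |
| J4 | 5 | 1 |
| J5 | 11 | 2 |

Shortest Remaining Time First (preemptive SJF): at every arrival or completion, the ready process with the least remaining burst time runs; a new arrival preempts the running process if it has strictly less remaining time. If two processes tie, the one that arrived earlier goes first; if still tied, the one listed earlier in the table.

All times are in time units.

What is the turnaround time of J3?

Gantt: | J1 0-5 | J4 5-6 | J1 6-8 | J2 8-11 | J5 11-13 | J3 13-19 |
Completion: J1=8  J2=11  J3=19  J4=6  J5=13
Turnaround (C−A): J1=8  J2=6  J3=14  J4=1  J5=2
Turnaround(J3) = completion − arrival = 19 − 5 = 14

14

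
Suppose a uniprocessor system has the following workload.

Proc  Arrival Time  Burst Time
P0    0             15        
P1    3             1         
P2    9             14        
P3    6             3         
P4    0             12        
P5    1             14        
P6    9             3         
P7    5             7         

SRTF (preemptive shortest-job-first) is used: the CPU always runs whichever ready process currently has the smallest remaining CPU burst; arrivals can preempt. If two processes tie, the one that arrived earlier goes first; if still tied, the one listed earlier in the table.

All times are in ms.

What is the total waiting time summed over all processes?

Gantt: | P4 0-3 | P1 3-4 | P4 4-5 | P7 5-6 | P3 6-9 | P6 9-12 | P7 12-18 | P4 18-26 | P5 26-40 | P2 40-54 | P0 54-69 |
Completion: P0=69  P1=4  P2=54  P3=9  P4=26  P5=40  P6=12  P7=18
Waiting = turnaround − burst: P0=54, P1=0, P2=31, P3=0, P4=14, P5=25, P6=0, P7=6
Total waiting = 54 + 0 + 31 + 0 + 14 + 25 + 0 + 6 = 130

130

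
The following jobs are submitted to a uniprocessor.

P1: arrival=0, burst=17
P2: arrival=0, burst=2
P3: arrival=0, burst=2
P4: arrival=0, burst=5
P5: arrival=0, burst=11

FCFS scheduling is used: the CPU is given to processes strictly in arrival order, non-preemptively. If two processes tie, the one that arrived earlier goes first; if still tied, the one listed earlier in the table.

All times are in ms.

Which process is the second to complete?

Gantt: | P1 0-17 | P2 17-19 | P3 19-21 | P4 21-26 | P5 26-37 |
Completion: P1=17  P2=19  P3=21  P4=26  P5=37
Turnaround (C−A): P1=17  P2=19  P3=21  P4=26  P5=37
Finish order: P1 → P2 → P3 → P4 → P5

P2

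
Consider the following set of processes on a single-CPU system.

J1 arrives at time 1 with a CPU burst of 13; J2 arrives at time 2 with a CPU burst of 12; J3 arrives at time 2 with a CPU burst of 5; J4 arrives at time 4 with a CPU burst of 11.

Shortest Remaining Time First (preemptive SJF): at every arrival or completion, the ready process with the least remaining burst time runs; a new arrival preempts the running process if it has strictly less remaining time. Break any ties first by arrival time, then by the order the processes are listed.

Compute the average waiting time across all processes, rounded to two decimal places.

11.75

Schedule: | idle 0-1 | J1 1-2 | J3 2-7 | J4 7-18 | J1 18-30 | J2 30-42 |
Completion: J1=30  J2=42  J3=7  J4=18
Turnaround (C−A): J1=29  J2=40  J3=5  J4=14
Waiting times: J1=16, J2=28, J3=0, J4=3
Average waiting = (16+28+0+3) / 4 = 47/4 = 11.75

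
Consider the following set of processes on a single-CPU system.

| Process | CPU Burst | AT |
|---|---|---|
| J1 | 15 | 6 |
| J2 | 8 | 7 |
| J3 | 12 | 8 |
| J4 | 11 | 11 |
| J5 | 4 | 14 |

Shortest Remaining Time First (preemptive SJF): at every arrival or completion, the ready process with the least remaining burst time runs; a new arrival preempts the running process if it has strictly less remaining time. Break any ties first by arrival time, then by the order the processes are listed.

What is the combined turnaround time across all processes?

116

Timeline: | idle 0-6 | J1 6-7 | J2 7-15 | J5 15-19 | J4 19-30 | J3 30-42 | J1 42-56 |
Completion: J1=56  J2=15  J3=42  J4=30  J5=19
Turnaround (C−A): J1=50  J2=8  J3=34  J4=19  J5=5
Turnaround = completion − arrival: J1=50, J2=8, J3=34, J4=19, J5=5
Total turnaround = 50 + 8 + 34 + 19 + 5 = 116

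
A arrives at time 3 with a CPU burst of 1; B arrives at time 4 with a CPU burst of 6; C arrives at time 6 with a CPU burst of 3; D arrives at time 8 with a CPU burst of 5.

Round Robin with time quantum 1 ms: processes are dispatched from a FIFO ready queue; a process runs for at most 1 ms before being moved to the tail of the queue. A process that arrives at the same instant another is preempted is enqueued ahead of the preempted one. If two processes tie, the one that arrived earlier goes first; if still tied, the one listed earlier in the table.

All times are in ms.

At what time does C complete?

Gantt: | idle 0-3 | A 3-4 | B 4-6 | C 6-7 | B 7-8 | C 8-9 | D 9-10 | B 10-11 | C 11-12 | D 12-13 | B 13-14 | D 14-15 | B 15-16 | D 16-18 |
Completion: A=4  B=16  C=12  D=18

12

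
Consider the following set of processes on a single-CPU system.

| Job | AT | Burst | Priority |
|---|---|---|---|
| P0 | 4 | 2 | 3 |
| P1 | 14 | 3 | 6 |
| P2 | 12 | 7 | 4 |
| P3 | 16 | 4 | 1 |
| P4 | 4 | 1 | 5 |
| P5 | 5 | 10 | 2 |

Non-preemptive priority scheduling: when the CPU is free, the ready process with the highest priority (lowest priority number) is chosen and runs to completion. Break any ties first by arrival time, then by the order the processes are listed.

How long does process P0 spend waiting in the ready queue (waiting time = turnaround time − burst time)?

Schedule: | idle 0-4 | P0 4-6 | P5 6-16 | P3 16-20 | P2 20-27 | P4 27-28 | P1 28-31 |
Completion: P0=6  P1=31  P2=27  P3=20  P4=28  P5=16
Waiting(P0) = turnaround − burst = 2 − 2 = 0

0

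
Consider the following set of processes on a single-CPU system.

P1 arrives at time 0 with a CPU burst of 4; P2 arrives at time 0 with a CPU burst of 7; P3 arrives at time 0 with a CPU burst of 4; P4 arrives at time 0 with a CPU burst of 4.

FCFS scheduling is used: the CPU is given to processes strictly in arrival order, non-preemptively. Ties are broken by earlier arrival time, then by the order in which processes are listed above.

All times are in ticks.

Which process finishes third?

P3

Gantt: | P1 0-4 | P2 4-11 | P3 11-15 | P4 15-19 |
Completion: P1=4  P2=11  P3=15  P4=19
Finish order: P1 → P2 → P3 → P4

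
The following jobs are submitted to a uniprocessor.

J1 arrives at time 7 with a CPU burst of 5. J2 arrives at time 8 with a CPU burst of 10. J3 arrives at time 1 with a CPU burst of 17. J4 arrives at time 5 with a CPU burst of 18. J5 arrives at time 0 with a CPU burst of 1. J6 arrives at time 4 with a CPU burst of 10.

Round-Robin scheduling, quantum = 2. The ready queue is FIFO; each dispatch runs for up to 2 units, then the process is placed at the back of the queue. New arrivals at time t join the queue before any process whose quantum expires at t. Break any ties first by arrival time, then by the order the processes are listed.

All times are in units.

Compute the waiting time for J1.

Timeline: | J5 0-1 | J3 1-5 | J6 5-7 | J4 7-9 | J3 9-11 | J1 11-13 | J6 13-15 | J2 15-17 | J4 17-19 | J3 19-21 | J1 21-23 | J6 23-25 | J2 25-27 | J4 27-29 | J3 29-31 | J1 31-32 | J6 32-34 | J2 34-36 | J4 36-38 | J3 38-40 | J6 40-42 | J2 42-44 | J4 44-46 | J3 46-48 | J2 48-50 | J4 50-52 | J3 52-54 | J4 54-56 | J3 56-57 | J4 57-61 |
Completion: J1=32  J2=50  J3=57  J4=61  J5=1  J6=42
Turnaround (C−A): J1=25  J2=42  J3=56  J4=56  J5=1  J6=38
Waiting(J1) = turnaround − burst = 25 − 5 = 20

20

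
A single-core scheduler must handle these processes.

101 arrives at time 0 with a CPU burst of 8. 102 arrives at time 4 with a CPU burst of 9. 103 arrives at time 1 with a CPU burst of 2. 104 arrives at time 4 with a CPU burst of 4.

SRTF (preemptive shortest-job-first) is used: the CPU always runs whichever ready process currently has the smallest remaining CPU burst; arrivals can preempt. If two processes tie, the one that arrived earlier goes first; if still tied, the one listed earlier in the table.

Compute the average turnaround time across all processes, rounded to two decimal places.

9.75

Gantt: | 101 0-1 | 103 1-3 | 101 3-4 | 104 4-8 | 101 8-14 | 102 14-23 |
Completion: 101=14  102=23  103=3  104=8
Turnaround times: 101=14, 102=19, 103=2, 104=4
Average turnaround = (14+19+2+4) / 4 = 39/4 = 9.75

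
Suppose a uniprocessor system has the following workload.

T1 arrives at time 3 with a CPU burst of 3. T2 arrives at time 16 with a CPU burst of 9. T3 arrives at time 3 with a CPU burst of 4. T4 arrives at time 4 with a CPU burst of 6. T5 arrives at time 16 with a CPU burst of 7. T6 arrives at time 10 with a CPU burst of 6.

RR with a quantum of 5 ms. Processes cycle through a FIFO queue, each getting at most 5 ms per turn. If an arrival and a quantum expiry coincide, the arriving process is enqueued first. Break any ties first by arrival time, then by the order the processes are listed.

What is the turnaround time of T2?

Gantt: | idle 0-3 | T1 3-6 | T3 6-10 | T4 10-15 | T6 15-20 | T4 20-21 | T2 21-26 | T5 26-31 | T6 31-32 | T2 32-36 | T5 36-38 |
Completion: T1=6  T2=36  T3=10  T4=21  T5=38  T6=32
Turnaround(T2) = completion − arrival = 36 − 16 = 20

20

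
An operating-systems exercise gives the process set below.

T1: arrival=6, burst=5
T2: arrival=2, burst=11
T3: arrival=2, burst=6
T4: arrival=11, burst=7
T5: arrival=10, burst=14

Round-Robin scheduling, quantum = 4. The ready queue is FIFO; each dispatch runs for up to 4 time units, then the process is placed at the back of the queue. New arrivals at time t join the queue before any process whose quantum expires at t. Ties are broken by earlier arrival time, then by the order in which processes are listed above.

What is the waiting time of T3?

Timeline: | idle 0-2 | T2 2-6 | T3 6-10 | T1 10-14 | T2 14-18 | T5 18-22 | T3 22-24 | T4 24-28 | T1 28-29 | T2 29-32 | T5 32-36 | T4 36-39 | T5 39-45 |
Completion: T1=29  T2=32  T3=24  T4=39  T5=45
Turnaround (C−A): T1=23  T2=30  T3=22  T4=28  T5=35
Waiting(T3) = turnaround − burst = 22 − 6 = 16

16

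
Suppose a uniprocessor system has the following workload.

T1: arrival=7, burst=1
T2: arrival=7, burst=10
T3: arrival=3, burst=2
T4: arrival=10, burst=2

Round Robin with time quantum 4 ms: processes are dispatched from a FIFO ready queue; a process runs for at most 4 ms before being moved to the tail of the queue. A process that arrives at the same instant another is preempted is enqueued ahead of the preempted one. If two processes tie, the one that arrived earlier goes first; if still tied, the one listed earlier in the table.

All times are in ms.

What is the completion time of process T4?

14

Schedule: | idle 0-3 | T3 3-5 | idle 5-7 | T1 7-8 | T2 8-12 | T4 12-14 | T2 14-20 |
Completion: T1=8  T2=20  T3=5  T4=14
Turnaround (C−A): T1=1  T2=13  T3=2  T4=4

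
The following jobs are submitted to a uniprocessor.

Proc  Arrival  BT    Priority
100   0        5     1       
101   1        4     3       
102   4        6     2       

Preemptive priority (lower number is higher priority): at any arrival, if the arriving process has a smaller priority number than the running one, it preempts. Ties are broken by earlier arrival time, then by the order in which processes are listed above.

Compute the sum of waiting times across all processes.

11

Schedule: | 100 0-5 | 102 5-11 | 101 11-15 |
Completion: 100=5  101=15  102=11
Turnaround (C−A): 100=5  101=14  102=7
Waiting = turnaround − burst: 100=0, 101=10, 102=1
Total waiting = 0 + 10 + 1 = 11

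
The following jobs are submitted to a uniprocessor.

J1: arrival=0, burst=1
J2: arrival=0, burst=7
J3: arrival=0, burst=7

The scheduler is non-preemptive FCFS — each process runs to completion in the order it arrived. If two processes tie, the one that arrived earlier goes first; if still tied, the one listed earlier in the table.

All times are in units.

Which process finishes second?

J2

Schedule: | J1 0-1 | J2 1-8 | J3 8-15 |
Completion: J1=1  J2=8  J3=15
Turnaround (C−A): J1=1  J2=8  J3=15
Finish order: J1 → J2 → J3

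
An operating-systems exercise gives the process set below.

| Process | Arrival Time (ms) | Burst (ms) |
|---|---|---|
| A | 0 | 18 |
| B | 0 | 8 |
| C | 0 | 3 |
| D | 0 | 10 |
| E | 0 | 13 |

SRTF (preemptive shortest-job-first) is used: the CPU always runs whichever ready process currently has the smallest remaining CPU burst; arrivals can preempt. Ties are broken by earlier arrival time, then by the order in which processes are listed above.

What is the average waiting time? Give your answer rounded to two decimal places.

Timeline: | C 0-3 | B 3-11 | D 11-21 | E 21-34 | A 34-52 |
Completion: A=52  B=11  C=3  D=21  E=34
Waiting times: A=34, B=3, C=0, D=11, E=21
Average waiting = (34+3+0+11+21) / 5 = 69/5 = 13.80

13.80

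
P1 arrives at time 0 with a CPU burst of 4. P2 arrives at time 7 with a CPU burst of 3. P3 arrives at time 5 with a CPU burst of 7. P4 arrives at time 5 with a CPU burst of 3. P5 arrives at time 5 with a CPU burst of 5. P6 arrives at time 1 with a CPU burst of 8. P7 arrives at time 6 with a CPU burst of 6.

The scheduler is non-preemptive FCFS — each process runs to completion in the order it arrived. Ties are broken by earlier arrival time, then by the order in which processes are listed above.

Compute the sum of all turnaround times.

124

Timeline: | P1 0-4 | P6 4-12 | P3 12-19 | P4 19-22 | P5 22-27 | P7 27-33 | P2 33-36 |
Completion: P1=4  P2=36  P3=19  P4=22  P5=27  P6=12  P7=33
Turnaround = completion − arrival: P1=4, P2=29, P3=14, P4=17, P5=22, P6=11, P7=27
Total turnaround = 4 + 29 + 14 + 17 + 22 + 11 + 27 = 124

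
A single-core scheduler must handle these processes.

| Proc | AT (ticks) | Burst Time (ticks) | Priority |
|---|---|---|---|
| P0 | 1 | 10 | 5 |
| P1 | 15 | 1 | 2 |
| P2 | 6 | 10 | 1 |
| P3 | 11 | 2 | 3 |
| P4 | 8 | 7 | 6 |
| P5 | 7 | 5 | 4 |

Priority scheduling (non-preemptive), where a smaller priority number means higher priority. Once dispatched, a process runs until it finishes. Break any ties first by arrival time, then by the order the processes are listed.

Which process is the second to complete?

Timeline: | idle 0-1 | P0 1-11 | P2 11-21 | P1 21-22 | P3 22-24 | P5 24-29 | P4 29-36 |
Completion: P0=11  P1=22  P2=21  P3=24  P4=36  P5=29
Turnaround (C−A): P0=10  P1=7  P2=15  P3=13  P4=28  P5=22
Finish order: P0 → P2 → P1 → P3 → P5 → P4

P2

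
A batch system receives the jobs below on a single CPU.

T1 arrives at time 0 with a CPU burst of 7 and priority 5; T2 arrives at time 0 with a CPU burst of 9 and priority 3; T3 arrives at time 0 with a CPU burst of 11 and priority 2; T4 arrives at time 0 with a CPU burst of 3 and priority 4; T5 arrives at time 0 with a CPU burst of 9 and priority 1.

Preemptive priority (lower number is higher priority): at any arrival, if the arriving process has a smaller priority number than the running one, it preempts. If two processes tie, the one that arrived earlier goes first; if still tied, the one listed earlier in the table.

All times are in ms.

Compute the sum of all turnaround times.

129

Gantt: | T5 0-9 | T3 9-20 | T2 20-29 | T4 29-32 | T1 32-39 |
Completion: T1=39  T2=29  T3=20  T4=32  T5=9
Turnaround (C−A): T1=39  T2=29  T3=20  T4=32  T5=9
Turnaround = completion − arrival: T1=39, T2=29, T3=20, T4=32, T5=9
Total turnaround = 39 + 29 + 20 + 32 + 9 = 129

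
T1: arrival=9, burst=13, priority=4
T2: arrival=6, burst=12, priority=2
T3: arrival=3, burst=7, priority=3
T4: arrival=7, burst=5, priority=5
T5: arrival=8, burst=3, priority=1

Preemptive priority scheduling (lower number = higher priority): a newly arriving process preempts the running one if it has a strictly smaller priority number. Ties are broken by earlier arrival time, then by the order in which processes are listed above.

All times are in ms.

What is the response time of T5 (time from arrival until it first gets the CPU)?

Timeline: | idle 0-3 | T3 3-6 | T2 6-8 | T5 8-11 | T2 11-21 | T3 21-25 | T1 25-38 | T4 38-43 |
Completion: T1=38  T2=21  T3=25  T4=43  T5=11
Turnaround (C−A): T1=29  T2=15  T3=22  T4=36  T5=3
Response(T5) = first start − arrival = 8 − 8 = 0

0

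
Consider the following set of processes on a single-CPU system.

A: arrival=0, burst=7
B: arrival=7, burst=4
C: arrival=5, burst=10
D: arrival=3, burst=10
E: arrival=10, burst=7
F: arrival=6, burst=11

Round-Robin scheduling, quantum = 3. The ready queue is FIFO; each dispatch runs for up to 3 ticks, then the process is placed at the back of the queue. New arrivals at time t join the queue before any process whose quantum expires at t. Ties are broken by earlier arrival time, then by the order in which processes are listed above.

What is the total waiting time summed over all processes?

Timeline: | A 0-3 | D 3-6 | A 6-9 | C 9-12 | F 12-15 | D 15-18 | B 18-21 | A 21-22 | E 22-25 | C 25-28 | F 28-31 | D 31-34 | B 34-35 | E 35-38 | C 38-41 | F 41-44 | D 44-45 | E 45-46 | C 46-47 | F 47-49 |
Completion: A=22  B=35  C=47  D=45  E=46  F=49
Turnaround (C−A): A=22  B=28  C=42  D=42  E=36  F=43
Waiting = turnaround − burst: A=15, B=24, C=32, D=32, E=29, F=32
Total waiting = 15 + 24 + 32 + 32 + 29 + 32 = 164

164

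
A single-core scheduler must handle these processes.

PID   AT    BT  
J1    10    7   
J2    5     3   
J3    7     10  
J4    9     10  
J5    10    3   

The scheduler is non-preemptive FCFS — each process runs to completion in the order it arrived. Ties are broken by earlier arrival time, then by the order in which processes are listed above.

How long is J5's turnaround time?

28

Gantt: | idle 0-5 | J2 5-8 | J3 8-18 | J4 18-28 | J1 28-35 | J5 35-38 |
Completion: J1=35  J2=8  J3=18  J4=28  J5=38
Turnaround(J5) = completion − arrival = 38 − 10 = 28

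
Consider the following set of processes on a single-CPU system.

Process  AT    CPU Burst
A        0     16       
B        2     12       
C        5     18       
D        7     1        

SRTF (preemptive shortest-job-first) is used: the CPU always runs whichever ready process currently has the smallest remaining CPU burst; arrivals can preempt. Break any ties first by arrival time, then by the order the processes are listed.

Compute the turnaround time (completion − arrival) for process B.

Gantt: | A 0-2 | B 2-7 | D 7-8 | B 8-15 | A 15-29 | C 29-47 |
Completion: A=29  B=15  C=47  D=8
Turnaround (C−A): A=29  B=13  C=42  D=1
Turnaround(B) = completion − arrival = 15 − 2 = 13

13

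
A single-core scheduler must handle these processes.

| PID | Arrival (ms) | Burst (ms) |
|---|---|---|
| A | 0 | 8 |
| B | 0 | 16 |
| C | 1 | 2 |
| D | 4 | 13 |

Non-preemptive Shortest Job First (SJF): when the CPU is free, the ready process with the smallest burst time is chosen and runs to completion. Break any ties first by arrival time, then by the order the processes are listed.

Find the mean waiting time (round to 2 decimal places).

Gantt: | A 0-8 | C 8-10 | D 10-23 | B 23-39 |
Completion: A=8  B=39  C=10  D=23
Turnaround (C−A): A=8  B=39  C=9  D=19
Waiting times: A=0, B=23, C=7, D=6
Average waiting = (0+23+7+6) / 4 = 36/4 = 9.00

9.00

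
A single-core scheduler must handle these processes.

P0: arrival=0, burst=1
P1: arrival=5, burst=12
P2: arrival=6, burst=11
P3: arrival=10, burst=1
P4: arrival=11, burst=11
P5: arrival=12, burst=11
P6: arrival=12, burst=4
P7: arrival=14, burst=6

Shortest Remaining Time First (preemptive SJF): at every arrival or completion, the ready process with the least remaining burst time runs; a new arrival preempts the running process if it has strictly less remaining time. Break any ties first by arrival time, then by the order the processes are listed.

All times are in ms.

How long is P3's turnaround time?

Timeline: | P0 0-1 | idle 1-5 | P1 5-10 | P3 10-11 | P1 11-12 | P6 12-16 | P1 16-22 | P7 22-28 | P2 28-39 | P4 39-50 | P5 50-61 |
Completion: P0=1  P1=22  P2=39  P3=11  P4=50  P5=61  P6=16  P7=28
Turnaround(P3) = completion − arrival = 11 − 10 = 1

1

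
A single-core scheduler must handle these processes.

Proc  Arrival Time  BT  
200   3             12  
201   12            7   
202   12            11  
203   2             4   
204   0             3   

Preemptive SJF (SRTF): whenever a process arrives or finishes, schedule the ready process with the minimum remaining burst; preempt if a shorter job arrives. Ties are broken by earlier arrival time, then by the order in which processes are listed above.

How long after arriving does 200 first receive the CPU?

4

Timeline: | 204 0-3 | 203 3-7 | 200 7-19 | 201 19-26 | 202 26-37 |
Completion: 200=19  201=26  202=37  203=7  204=3
Turnaround (C−A): 200=16  201=14  202=25  203=5  204=3
Response(200) = first start − arrival = 7 − 3 = 4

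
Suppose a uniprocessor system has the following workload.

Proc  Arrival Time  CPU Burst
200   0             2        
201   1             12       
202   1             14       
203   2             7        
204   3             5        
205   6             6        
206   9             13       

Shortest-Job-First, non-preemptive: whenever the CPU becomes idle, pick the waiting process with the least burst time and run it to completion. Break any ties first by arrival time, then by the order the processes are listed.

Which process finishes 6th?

Schedule: | 200 0-2 | 203 2-9 | 204 9-14 | 205 14-20 | 201 20-32 | 206 32-45 | 202 45-59 |
Completion: 200=2  201=32  202=59  203=9  204=14  205=20  206=45
Turnaround (C−A): 200=2  201=31  202=58  203=7  204=11  205=14  206=36
Finish order: 200 → 203 → 204 → 205 → 201 → 206 → 202

206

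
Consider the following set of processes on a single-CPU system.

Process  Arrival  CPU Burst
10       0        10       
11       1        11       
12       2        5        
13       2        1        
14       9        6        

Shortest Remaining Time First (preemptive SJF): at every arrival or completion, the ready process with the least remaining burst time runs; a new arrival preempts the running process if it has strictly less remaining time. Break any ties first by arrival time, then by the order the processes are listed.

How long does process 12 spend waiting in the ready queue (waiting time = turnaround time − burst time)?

1

Timeline: | 10 0-2 | 13 2-3 | 12 3-8 | 10 8-9 | 14 9-15 | 10 15-22 | 11 22-33 |
Completion: 10=22  11=33  12=8  13=3  14=15
Turnaround (C−A): 10=22  11=32  12=6  13=1  14=6
Waiting(12) = turnaround − burst = 6 − 5 = 1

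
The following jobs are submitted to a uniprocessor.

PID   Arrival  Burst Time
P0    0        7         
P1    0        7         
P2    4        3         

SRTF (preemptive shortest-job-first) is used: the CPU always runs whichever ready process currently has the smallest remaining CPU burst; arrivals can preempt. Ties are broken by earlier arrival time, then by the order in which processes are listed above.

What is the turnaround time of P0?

7

Schedule: | P0 0-7 | P2 7-10 | P1 10-17 |
Completion: P0=7  P1=17  P2=10
Turnaround(P0) = completion − arrival = 7 − 0 = 7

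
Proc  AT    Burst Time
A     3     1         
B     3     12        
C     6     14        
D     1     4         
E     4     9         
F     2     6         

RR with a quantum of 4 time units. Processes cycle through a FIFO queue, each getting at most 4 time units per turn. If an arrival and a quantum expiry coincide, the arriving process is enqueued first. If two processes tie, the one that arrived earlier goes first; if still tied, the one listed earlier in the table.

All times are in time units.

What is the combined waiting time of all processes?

102

Gantt: | idle 0-1 | D 1-5 | F 5-9 | A 9-10 | B 10-14 | E 14-18 | C 18-22 | F 22-24 | B 24-28 | E 28-32 | C 32-36 | B 36-40 | E 40-41 | C 41-47 |
Completion: A=10  B=40  C=47  D=5  E=41  F=24
Turnaround (C−A): A=7  B=37  C=41  D=4  E=37  F=22
Waiting = turnaround − burst: A=6, B=25, C=27, D=0, E=28, F=16
Total waiting = 6 + 25 + 27 + 0 + 28 + 16 = 102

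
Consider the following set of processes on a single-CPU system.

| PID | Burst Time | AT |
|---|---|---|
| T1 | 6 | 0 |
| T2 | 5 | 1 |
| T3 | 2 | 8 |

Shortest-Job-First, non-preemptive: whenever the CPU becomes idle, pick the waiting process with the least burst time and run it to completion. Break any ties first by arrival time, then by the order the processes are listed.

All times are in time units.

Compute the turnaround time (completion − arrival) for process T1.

Timeline: | T1 0-6 | T2 6-11 | T3 11-13 |
Completion: T1=6  T2=11  T3=13
Turnaround(T1) = completion − arrival = 6 − 0 = 6

6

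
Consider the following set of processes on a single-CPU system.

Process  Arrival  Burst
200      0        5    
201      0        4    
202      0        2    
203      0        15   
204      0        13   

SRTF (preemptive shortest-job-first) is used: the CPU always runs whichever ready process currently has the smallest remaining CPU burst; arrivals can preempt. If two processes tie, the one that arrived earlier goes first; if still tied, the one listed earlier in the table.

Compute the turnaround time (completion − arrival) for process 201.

6

Gantt: | 202 0-2 | 201 2-6 | 200 6-11 | 204 11-24 | 203 24-39 |
Completion: 200=11  201=6  202=2  203=39  204=24
Turnaround (C−A): 200=11  201=6  202=2  203=39  204=24
Turnaround(201) = completion − arrival = 6 − 0 = 6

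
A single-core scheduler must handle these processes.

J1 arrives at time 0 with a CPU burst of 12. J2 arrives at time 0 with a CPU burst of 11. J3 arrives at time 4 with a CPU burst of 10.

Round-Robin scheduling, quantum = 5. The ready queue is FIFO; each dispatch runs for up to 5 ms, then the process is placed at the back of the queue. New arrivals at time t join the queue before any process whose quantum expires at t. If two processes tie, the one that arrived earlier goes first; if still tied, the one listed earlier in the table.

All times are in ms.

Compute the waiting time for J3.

Gantt: | J1 0-5 | J2 5-10 | J3 10-15 | J1 15-20 | J2 20-25 | J3 25-30 | J1 30-32 | J2 32-33 |
Completion: J1=32  J2=33  J3=30
Waiting(J3) = turnaround − burst = 26 − 10 = 16

16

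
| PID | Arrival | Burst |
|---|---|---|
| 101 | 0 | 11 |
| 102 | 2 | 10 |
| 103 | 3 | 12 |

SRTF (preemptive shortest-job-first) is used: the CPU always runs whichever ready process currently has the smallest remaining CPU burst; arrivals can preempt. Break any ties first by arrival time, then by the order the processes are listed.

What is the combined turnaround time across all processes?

Schedule: | 101 0-11 | 102 11-21 | 103 21-33 |
Completion: 101=11  102=21  103=33
Turnaround = completion − arrival: 101=11, 102=19, 103=30
Total turnaround = 11 + 19 + 30 = 60

60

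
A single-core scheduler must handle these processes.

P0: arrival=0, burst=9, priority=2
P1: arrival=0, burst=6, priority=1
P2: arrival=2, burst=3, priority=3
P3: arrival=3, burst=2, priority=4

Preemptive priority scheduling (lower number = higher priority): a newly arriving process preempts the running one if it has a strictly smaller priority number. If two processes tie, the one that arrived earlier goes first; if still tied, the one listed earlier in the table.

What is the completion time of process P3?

20

Gantt: | P1 0-6 | P0 6-15 | P2 15-18 | P3 18-20 |
Completion: P0=15  P1=6  P2=18  P3=20
Turnaround (C−A): P0=15  P1=6  P2=16  P3=17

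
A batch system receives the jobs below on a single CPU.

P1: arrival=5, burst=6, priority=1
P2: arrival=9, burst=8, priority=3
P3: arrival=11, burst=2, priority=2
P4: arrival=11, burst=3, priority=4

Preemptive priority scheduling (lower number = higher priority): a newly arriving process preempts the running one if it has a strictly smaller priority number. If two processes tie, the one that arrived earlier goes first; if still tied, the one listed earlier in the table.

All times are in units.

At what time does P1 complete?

11

Timeline: | idle 0-5 | P1 5-11 | P3 11-13 | P2 13-21 | P4 21-24 |
Completion: P1=11  P2=21  P3=13  P4=24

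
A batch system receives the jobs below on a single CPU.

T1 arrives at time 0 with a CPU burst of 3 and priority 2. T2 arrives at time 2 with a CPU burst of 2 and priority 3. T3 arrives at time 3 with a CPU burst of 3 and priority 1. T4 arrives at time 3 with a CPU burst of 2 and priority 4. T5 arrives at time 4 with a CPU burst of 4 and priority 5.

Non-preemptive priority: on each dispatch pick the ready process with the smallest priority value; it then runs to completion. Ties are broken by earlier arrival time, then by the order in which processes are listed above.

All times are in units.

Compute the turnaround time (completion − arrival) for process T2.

6

Timeline: | T1 0-3 | T3 3-6 | T2 6-8 | T4 8-10 | T5 10-14 |
Completion: T1=3  T2=8  T3=6  T4=10  T5=14
Turnaround (C−A): T1=3  T2=6  T3=3  T4=7  T5=10
Turnaround(T2) = completion − arrival = 8 − 2 = 6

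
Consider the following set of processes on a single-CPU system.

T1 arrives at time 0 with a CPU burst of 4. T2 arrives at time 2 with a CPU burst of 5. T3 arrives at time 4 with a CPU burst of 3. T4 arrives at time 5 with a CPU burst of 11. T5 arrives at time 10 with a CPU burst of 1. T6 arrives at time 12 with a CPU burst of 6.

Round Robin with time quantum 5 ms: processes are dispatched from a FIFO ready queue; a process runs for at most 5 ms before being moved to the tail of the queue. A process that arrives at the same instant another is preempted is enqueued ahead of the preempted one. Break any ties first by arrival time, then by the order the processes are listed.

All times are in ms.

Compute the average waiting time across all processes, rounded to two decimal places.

Timeline: | T1 0-4 | T2 4-9 | T3 9-12 | T4 12-17 | T5 17-18 | T6 18-23 | T4 23-28 | T6 28-29 | T4 29-30 |
Completion: T1=4  T2=9  T3=12  T4=30  T5=18  T6=29
Turnaround (C−A): T1=4  T2=7  T3=8  T4=25  T5=8  T6=17
Waiting times: T1=0, T2=2, T3=5, T4=14, T5=7, T6=11
Average waiting = (0+2+5+14+7+11) / 6 = 39/6 = 6.50

6.50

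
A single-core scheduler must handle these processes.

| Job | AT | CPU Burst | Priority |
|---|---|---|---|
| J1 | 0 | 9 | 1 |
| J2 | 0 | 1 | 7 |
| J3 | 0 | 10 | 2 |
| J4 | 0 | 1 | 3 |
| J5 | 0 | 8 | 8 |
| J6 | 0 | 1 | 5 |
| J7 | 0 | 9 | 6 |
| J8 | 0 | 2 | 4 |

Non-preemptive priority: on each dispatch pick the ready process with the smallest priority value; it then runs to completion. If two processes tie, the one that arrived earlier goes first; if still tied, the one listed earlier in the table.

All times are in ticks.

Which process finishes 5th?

J6

Timeline: | J1 0-9 | J3 9-19 | J4 19-20 | J8 20-22 | J6 22-23 | J7 23-32 | J2 32-33 | J5 33-41 |
Completion: J1=9  J2=33  J3=19  J4=20  J5=41  J6=23  J7=32  J8=22
Turnaround (C−A): J1=9  J2=33  J3=19  J4=20  J5=41  J6=23  J7=32  J8=22
Finish order: J1 → J3 → J4 → J8 → J6 → J7 → J2 → J5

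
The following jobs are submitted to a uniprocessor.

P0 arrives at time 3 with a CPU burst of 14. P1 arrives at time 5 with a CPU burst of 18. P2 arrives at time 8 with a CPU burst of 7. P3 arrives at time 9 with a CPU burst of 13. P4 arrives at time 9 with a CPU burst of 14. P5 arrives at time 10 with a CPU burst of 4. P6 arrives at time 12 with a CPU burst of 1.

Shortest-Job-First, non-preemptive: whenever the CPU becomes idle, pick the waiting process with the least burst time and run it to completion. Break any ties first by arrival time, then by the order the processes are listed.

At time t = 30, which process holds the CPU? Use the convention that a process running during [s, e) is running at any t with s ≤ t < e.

Schedule: | idle 0-3 | P0 3-17 | P6 17-18 | P5 18-22 | P2 22-29 | P3 29-42 | P4 42-56 | P1 56-74 |
Completion: P0=17  P1=74  P2=29  P3=42  P4=56  P5=22  P6=18

P3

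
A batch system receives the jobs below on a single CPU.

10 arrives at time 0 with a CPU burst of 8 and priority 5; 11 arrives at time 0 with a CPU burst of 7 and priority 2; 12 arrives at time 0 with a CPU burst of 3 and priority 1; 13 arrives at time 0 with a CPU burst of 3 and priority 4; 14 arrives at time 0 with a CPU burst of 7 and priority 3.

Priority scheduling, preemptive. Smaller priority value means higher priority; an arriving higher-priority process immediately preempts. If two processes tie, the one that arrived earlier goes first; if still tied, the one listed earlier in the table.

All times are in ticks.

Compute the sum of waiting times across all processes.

50

Schedule: | 12 0-3 | 11 3-10 | 14 10-17 | 13 17-20 | 10 20-28 |
Completion: 10=28  11=10  12=3  13=20  14=17
Waiting = turnaround − burst: 10=20, 11=3, 12=0, 13=17, 14=10
Total waiting = 20 + 3 + 0 + 17 + 10 = 50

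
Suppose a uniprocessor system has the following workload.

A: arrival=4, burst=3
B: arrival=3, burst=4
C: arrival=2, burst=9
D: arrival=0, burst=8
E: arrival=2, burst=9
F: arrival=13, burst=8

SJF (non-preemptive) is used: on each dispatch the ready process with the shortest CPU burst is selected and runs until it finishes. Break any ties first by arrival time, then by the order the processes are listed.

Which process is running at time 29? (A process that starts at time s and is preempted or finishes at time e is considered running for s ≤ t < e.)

C

Gantt: | D 0-8 | A 8-11 | B 11-15 | F 15-23 | C 23-32 | E 32-41 |
Completion: A=11  B=15  C=32  D=8  E=41  F=23
Turnaround (C−A): A=7  B=12  C=30  D=8  E=39  F=10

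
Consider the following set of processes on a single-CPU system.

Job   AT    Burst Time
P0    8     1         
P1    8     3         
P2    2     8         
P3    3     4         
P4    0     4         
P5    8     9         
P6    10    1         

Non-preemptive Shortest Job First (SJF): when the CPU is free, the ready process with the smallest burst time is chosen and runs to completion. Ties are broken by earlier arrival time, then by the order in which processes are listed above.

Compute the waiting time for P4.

0

Schedule: | P4 0-4 | P3 4-8 | P0 8-9 | P1 9-12 | P6 12-13 | P2 13-21 | P5 21-30 |
Completion: P0=9  P1=12  P2=21  P3=8  P4=4  P5=30  P6=13
Turnaround (C−A): P0=1  P1=4  P2=19  P3=5  P4=4  P5=22  P6=3
Waiting(P4) = turnaround − burst = 4 − 4 = 0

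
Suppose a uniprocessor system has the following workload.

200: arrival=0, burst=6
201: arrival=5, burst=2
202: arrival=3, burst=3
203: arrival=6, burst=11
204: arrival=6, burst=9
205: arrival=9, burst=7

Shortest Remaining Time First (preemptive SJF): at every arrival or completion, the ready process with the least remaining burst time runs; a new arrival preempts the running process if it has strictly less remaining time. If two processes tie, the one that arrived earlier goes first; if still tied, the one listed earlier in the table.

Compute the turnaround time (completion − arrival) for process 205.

9

Timeline: | 200 0-6 | 201 6-8 | 202 8-11 | 205 11-18 | 204 18-27 | 203 27-38 |
Completion: 200=6  201=8  202=11  203=38  204=27  205=18
Turnaround(205) = completion − arrival = 18 − 9 = 9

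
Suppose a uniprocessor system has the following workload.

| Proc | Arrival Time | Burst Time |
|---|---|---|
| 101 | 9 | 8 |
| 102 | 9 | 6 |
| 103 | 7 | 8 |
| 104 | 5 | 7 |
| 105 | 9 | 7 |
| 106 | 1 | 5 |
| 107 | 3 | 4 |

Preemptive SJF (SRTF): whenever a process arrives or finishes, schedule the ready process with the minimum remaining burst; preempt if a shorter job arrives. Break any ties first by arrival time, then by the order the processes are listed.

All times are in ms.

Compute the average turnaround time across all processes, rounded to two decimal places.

Gantt: | idle 0-1 | 106 1-6 | 107 6-10 | 102 10-16 | 104 16-23 | 105 23-30 | 103 30-38 | 101 38-46 |
Completion: 101=46  102=16  103=38  104=23  105=30  106=6  107=10
Turnaround (C−A): 101=37  102=7  103=31  104=18  105=21  106=5  107=7
Turnaround times: 101=37, 102=7, 103=31, 104=18, 105=21, 106=5, 107=7
Average turnaround = (37+7+31+18+21+5+7) / 7 = 126/7 = 18.00

18.00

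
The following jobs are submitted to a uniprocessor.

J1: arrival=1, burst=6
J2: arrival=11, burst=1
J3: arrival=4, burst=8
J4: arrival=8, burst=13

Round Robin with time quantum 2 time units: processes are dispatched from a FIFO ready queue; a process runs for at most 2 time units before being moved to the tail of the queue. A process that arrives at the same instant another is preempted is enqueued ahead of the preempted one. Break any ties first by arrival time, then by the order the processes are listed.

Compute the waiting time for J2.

2

Timeline: | idle 0-1 | J1 1-5 | J3 5-7 | J1 7-9 | J3 9-11 | J4 11-13 | J2 13-14 | J3 14-16 | J4 16-18 | J3 18-20 | J4 20-29 |
Completion: J1=9  J2=14  J3=20  J4=29
Turnaround (C−A): J1=8  J2=3  J3=16  J4=21
Waiting(J2) = turnaround − burst = 3 − 1 = 2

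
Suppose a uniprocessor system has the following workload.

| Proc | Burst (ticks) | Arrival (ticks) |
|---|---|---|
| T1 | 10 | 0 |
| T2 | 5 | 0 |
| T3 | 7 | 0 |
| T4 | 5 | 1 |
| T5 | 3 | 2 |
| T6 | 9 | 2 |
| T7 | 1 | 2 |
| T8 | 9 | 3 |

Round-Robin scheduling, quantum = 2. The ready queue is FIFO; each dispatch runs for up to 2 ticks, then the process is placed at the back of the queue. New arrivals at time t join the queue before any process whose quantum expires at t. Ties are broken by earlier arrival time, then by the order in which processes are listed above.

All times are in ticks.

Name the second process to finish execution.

T5

Gantt: | T1 0-2 | T2 2-4 | T3 4-6 | T4 6-8 | T5 8-10 | T6 10-12 | T7 12-13 | T1 13-15 | T8 15-17 | T2 17-19 | T3 19-21 | T4 21-23 | T5 23-24 | T6 24-26 | T1 26-28 | T8 28-30 | T2 30-31 | T3 31-33 | T4 33-34 | T6 34-36 | T1 36-38 | T8 38-40 | T3 40-41 | T6 41-43 | T1 43-45 | T8 45-47 | T6 47-48 | T8 48-49 |
Completion: T1=45  T2=31  T3=41  T4=34  T5=24  T6=48  T7=13  T8=49
Turnaround (C−A): T1=45  T2=31  T3=41  T4=33  T5=22  T6=46  T7=11  T8=46
Finish order: T7 → T5 → T2 → T4 → T3 → T1 → T6 → T8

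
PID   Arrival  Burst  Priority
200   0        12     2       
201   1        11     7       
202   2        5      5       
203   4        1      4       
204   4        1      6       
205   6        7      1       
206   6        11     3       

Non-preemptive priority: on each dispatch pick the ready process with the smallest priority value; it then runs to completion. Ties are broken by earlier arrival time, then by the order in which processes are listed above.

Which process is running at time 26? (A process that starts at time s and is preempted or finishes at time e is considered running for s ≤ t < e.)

Schedule: | 200 0-12 | 205 12-19 | 206 19-30 | 203 30-31 | 202 31-36 | 204 36-37 | 201 37-48 |
Completion: 200=12  201=48  202=36  203=31  204=37  205=19  206=30
Turnaround (C−A): 200=12  201=47  202=34  203=27  204=33  205=13  206=24

206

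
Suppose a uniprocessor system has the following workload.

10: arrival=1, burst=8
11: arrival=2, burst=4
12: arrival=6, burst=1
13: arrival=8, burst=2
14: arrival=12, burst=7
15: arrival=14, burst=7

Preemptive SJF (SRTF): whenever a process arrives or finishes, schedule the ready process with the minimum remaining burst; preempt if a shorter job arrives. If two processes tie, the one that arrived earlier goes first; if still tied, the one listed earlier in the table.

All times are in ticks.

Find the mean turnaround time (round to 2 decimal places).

Timeline: | idle 0-1 | 10 1-2 | 11 2-6 | 12 6-7 | 10 7-8 | 13 8-10 | 10 10-16 | 14 16-23 | 15 23-30 |
Completion: 10=16  11=6  12=7  13=10  14=23  15=30
Turnaround (C−A): 10=15  11=4  12=1  13=2  14=11  15=16
Turnaround times: 10=15, 11=4, 12=1, 13=2, 14=11, 15=16
Average turnaround = (15+4+1+2+11+16) / 6 = 49/6 = 8.17

8.17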